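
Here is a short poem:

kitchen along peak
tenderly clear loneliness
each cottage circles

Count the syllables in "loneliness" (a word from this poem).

3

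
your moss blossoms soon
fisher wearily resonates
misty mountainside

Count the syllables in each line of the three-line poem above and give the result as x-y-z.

5-8-5

Line 1: your(1) + moss(1) + blossoms(2) + soon(1) = 5
Line 2: fisher(2) + wearily(3) + resonates(3) = 8
Line 3: misty(2) + mountainside(3) = 5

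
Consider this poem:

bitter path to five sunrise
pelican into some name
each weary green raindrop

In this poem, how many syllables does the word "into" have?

2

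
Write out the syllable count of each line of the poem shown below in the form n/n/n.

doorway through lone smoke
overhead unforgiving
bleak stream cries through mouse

5/7/5

Line 1: "doorway through lone smoke": 2+1+1+1 = 5
Line 2: "overhead unforgiving": 3+4 = 7
Line 3: "bleak stream cries through mouse": 1+1+1+1+1 = 5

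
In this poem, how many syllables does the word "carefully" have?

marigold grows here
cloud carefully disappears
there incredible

3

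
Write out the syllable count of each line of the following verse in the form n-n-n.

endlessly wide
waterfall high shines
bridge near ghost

Line 1: endlessly(3) + wide(1) = 4
Line 2: waterfall(3) + high(1) + shines(1) = 5
Line 3: bridge(1) + near(1) + ghost(1) = 3

4-5-3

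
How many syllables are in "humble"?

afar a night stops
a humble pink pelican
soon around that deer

"humble" has 2 syllables.

2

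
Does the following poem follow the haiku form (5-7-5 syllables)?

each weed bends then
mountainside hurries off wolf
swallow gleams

No

Line 1: each (1), weed (1), bends (1), then (1) → 4 (expected 5)
Line 2: mountainside (3), hurries (2), off (1), wolf (1) → 7 ✓
Line 3: swallow (2), gleams (1) → 3 (expected 5)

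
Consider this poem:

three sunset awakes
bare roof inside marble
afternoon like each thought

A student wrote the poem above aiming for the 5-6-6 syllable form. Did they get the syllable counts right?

Yes

Line 1: three(1) + sunset(2) + awakes(2) = 5 ✓
Line 2: bare(1) + roof(1) + inside(2) + marble(2) = 6 ✓
Line 3: afternoon(3) + like(1) + each(1) + thought(1) = 6 ✓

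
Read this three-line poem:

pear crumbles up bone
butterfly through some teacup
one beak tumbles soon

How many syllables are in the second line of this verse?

7

The second line: butterfly (3), through (1), some (1), teacup (2) → 7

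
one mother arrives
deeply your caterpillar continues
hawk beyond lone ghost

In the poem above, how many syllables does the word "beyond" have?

"beyond" has 2 syllables.

2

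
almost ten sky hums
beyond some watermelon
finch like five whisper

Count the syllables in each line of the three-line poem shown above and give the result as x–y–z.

Line 1: almost(2) + ten(1) + sky(1) + hums(1) = 5
Line 2: beyond(2) + some(1) + watermelon(4) = 7
Line 3: finch(1) + like(1) + five(1) + whisper(2) = 5

5–7–5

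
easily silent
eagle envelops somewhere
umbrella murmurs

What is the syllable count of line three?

Line three: "umbrella murmurs": 3+2 = 5

5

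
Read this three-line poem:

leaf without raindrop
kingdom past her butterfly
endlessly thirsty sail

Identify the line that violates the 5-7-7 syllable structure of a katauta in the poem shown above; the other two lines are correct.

Line 1: "leaf without raindrop": 1+2+2 = 5 ✓
Line 2: "kingdom past her butterfly": 2+1+1+3 = 7 ✓
Line 3: "endlessly thirsty sail": 3+2+1 = 6 (expected 7)

The third line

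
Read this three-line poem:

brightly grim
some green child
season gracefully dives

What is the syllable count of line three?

6

Line three: season (2), gracefully (3), dives (1) → 6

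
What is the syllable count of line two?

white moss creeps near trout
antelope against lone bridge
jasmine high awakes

Line two: "antelope against lone bridge": 3+2+1+1 = 7

7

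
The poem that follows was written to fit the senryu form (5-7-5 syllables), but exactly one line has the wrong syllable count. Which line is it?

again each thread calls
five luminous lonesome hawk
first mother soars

The third line

Line 1: again(2) + each(1) + thread(1) + calls(1) = 5 ✓
Line 2: five(1) + luminous(3) + lonesome(2) + hawk(1) = 7 ✓
Line 3: first(1) + mother(2) + soars(1) = 4 (expected 5)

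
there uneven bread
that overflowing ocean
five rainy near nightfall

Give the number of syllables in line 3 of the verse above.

Line 3: five(1) + rainy(2) + near(1) + nightfall(2) = 6

6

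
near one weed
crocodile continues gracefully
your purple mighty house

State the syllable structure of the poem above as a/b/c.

Line 1: "near one weed": 1+1+1 = 3
Line 2: "crocodile continues gracefully": 3+3+3 = 9
Line 3: "your purple mighty house": 1+2+2+1 = 6

3/9/6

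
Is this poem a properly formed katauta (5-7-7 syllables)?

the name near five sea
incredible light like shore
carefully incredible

Line 1: "the name near five sea": 1+1+1+1+1 = 5 ✓
Line 2: "incredible light like shore": 4+1+1+1 = 7 ✓
Line 3: "carefully incredible": 3+4 = 7 ✓

Yes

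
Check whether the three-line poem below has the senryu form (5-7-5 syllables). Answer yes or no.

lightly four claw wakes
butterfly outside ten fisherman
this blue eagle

Line 1: lightly(2) + four(1) + claw(1) + wakes(1) = 5 ✓
Line 2: butterfly(3) + outside(2) + ten(1) + fisherman(3) = 9 (expected 7)
Line 3: this(1) + blue(1) + eagle(2) = 4 (expected 5)

No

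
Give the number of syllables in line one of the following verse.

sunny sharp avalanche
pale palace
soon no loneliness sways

Line one: "sunny sharp avalanche": 2+1+3 = 6

6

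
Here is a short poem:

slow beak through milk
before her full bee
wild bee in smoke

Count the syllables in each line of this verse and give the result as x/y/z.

4/5/4

Line 1: slow(1) + beak(1) + through(1) + milk(1) = 4
Line 2: before(2) + her(1) + full(1) + bee(1) = 5
Line 3: wild(1) + bee(1) + in(1) + smoke(1) = 4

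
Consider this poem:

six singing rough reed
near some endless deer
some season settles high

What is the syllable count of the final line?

The final line: some (1), season (2), settles (2), high (1) → 6

6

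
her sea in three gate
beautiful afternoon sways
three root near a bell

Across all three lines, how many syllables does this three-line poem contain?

17

Line 1: her(1) + sea(1) + in(1) + three(1) + gate(1) = 5
Line 2: beautiful(3) + afternoon(3) + sways(1) = 7
Line 3: three(1) + root(1) + near(1) + a(1) + bell(1) = 5
Total: 5 + 7 + 5 = 17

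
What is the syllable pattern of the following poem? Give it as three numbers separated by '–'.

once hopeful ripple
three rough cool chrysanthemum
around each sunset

5–7–5

Line 1: "once hopeful ripple": 1+2+2 = 5
Line 2: "three rough cool chrysanthemum": 1+1+1+4 = 7
Line 3: "around each sunset": 2+1+2 = 5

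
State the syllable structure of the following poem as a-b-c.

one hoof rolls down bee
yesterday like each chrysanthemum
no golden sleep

5-9-4

Line 1: "one hoof rolls down bee": 1+1+1+1+1 = 5
Line 2: "yesterday like each chrysanthemum": 3+1+1+4 = 9
Line 3: "no golden sleep": 1+2+1 = 4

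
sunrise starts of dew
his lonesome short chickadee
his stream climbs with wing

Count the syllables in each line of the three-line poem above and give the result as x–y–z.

Line 1: sunrise(2) + starts(1) + of(1) + dew(1) = 5
Line 2: his(1) + lonesome(2) + short(1) + chickadee(3) = 7
Line 3: his(1) + stream(1) + climbs(1) + with(1) + wing(1) = 5

5–7–5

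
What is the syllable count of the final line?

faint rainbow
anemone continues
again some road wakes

5

The final line: "again some road wakes": 2+1+1+1 = 5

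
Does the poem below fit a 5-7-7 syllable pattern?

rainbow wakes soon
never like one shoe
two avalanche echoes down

No

Line 1: "rainbow wakes soon": 2+1+1 = 4 (expected 5)
Line 2: "never like one shoe": 2+1+1+1 = 5 (expected 7)
Line 3: "two avalanche echoes down": 1+3+2+1 = 7 ✓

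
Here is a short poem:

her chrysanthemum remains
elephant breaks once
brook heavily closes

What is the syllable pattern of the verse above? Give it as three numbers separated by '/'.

Line 1: her (1), chrysanthemum (4), remains (2) → 7
Line 2: elephant (3), breaks (1), once (1) → 5
Line 3: brook (1), heavily (3), closes (2) → 6

7/5/6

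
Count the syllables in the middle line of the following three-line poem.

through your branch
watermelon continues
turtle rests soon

7

The middle line: watermelon(4) + continues(3) = 7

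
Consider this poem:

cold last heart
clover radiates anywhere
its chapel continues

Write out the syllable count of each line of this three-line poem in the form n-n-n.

Line 1: cold (1), last (1), heart (1) → 3
Line 2: clover (2), radiates (3), anywhere (3) → 8
Line 3: its (1), chapel (2), continues (3) → 6

3-8-6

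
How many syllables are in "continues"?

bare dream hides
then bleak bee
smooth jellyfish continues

"continues" has 3 syllables.

3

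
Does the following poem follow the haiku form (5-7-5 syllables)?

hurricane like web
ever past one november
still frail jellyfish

Line 1: hurricane (3), like (1), web (1) → 5 ✓
Line 2: ever (2), past (1), one (1), november (3) → 7 ✓
Line 3: still (1), frail (1), jellyfish (3) → 5 ✓

Yes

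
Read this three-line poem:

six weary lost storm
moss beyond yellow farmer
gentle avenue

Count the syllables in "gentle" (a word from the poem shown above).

2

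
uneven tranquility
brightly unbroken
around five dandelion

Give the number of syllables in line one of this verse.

Line one: uneven (3), tranquility (4) → 7

7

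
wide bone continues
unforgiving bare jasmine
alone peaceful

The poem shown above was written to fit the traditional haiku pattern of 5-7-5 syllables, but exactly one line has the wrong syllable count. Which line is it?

The third line

Line 1: wide(1) + bone(1) + continues(3) = 5 ✓
Line 2: unforgiving(4) + bare(1) + jasmine(2) = 7 ✓
Line 3: alone(2) + peaceful(2) = 4 (expected 5)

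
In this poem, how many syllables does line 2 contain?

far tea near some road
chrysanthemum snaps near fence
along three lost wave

7

Line 2: chrysanthemum(4) + snaps(1) + near(1) + fence(1) = 7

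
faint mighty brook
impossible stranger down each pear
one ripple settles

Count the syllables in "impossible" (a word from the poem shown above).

4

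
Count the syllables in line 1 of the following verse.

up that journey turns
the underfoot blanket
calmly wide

5

Line 1: "up that journey turns": 1+1+2+1 = 5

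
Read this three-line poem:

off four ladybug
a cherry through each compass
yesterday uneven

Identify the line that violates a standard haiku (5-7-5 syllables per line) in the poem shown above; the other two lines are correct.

Line 1: "off four ladybug": 1+1+3 = 5 ✓
Line 2: "a cherry through each compass": 1+2+1+1+2 = 7 ✓
Line 3: "yesterday uneven": 3+3 = 6 (expected 5)

Line 3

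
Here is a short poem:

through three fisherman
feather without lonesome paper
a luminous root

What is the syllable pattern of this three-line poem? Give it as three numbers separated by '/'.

Line 1: through(1) + three(1) + fisherman(3) = 5
Line 2: feather(2) + without(2) + lonesome(2) + paper(2) = 8
Line 3: a(1) + luminous(3) + root(1) = 5

5/8/5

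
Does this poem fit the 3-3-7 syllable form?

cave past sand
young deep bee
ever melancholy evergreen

Line 1: cave (1), past (1), sand (1) → 3 ✓
Line 2: young (1), deep (1), bee (1) → 3 ✓
Line 3: ever (2), melancholy (4), evergreen (3) → 9 (expected 7)

No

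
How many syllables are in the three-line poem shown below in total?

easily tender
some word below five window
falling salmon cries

17

Line 1: easily(3) + tender(2) = 5
Line 2: some(1) + word(1) + below(2) + five(1) + window(2) = 7
Line 3: falling(2) + salmon(2) + cries(1) = 5
Total: 5 + 7 + 5 = 17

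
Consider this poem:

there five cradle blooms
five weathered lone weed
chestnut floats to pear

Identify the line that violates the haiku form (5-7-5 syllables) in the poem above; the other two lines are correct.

The second line

Line 1: "there five cradle blooms": 1+1+2+1 = 5 ✓
Line 2: "five weathered lone weed": 1+2+1+1 = 5 (expected 7)
Line 3: "chestnut floats to pear": 2+1+1+1 = 5 ✓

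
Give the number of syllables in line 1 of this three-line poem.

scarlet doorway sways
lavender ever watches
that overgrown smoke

5

Line 1: "scarlet doorway sways": 2+2+1 = 5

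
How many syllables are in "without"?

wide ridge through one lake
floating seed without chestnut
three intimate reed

2

"without" has 2 syllables.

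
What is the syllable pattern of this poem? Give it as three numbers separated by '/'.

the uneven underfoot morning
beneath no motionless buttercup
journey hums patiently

9/9/6

Line 1: "the uneven underfoot morning": 1+3+3+2 = 9
Line 2: "beneath no motionless buttercup": 2+1+3+3 = 9
Line 3: "journey hums patiently": 2+1+3 = 6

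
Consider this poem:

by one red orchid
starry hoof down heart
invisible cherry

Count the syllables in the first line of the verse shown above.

The first line: "by one red orchid": 1+1+1+2 = 5

5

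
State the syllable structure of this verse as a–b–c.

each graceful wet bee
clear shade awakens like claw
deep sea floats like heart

Line 1: "each graceful wet bee": 1+2+1+1 = 5
Line 2: "clear shade awakens like claw": 1+1+3+1+1 = 7
Line 3: "deep sea floats like heart": 1+1+1+1+1 = 5

5–7–5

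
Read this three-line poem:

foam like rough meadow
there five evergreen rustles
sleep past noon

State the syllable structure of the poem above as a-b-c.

Line 1: foam (1), like (1), rough (1), meadow (2) → 5
Line 2: there (1), five (1), evergreen (3), rustles (2) → 7
Line 3: sleep (1), past (1), noon (1) → 3

5-7-3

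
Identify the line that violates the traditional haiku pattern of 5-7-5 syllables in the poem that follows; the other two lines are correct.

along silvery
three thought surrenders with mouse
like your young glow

The third line

Line 1: along (2), silvery (3) → 5 ✓
Line 2: three (1), thought (1), surrenders (3), with (1), mouse (1) → 7 ✓
Line 3: like (1), your (1), young (1), glow (1) → 4 (expected 5)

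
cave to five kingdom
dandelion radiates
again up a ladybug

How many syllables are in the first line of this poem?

The first line: cave(1) + to(1) + five(1) + kingdom(2) = 5

5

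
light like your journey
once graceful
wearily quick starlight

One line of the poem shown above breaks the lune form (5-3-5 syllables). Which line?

Line 1: "light like your journey": 1+1+1+2 = 5 ✓
Line 2: "once graceful": 1+2 = 3 ✓
Line 3: "wearily quick starlight": 3+1+2 = 6 (expected 5)

Line 3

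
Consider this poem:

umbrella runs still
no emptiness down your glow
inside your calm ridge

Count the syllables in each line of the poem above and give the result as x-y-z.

Line 1: umbrella (3), runs (1), still (1) → 5
Line 2: no (1), emptiness (3), down (1), your (1), glow (1) → 7
Line 3: inside (2), your (1), calm (1), ridge (1) → 5

5-7-5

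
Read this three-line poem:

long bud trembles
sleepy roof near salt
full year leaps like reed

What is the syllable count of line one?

4

Line one: long (1), bud (1), trembles (2) → 4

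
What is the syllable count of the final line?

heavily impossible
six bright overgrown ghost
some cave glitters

The final line: some (1), cave (1), glitters (2) → 4

4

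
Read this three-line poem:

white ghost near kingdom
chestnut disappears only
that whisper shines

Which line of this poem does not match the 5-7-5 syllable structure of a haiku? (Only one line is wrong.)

The third line

Line 1: "white ghost near kingdom": 1+1+1+2 = 5 ✓
Line 2: "chestnut disappears only": 2+3+2 = 7 ✓
Line 3: "that whisper shines": 1+2+1 = 4 (expected 5)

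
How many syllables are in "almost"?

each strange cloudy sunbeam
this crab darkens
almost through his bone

2

"almost" has 2 syllables.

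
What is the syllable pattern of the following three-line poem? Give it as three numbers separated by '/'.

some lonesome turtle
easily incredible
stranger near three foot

5/7/5

Line 1: "some lonesome turtle": 1+2+2 = 5
Line 2: "easily incredible": 3+4 = 7
Line 3: "stranger near three foot": 2+1+1+1 = 5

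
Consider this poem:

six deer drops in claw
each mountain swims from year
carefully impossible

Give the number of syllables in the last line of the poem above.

7

The last line: "carefully impossible": 3+4 = 7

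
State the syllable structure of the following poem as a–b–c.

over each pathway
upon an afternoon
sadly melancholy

Line 1: over(2) + each(1) + pathway(2) = 5
Line 2: upon(2) + an(1) + afternoon(3) = 6
Line 3: sadly(2) + melancholy(4) = 6

5–6–6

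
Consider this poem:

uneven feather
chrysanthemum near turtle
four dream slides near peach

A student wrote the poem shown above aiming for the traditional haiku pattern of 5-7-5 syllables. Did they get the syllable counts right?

Line 1: "uneven feather": 3+2 = 5 ✓
Line 2: "chrysanthemum near turtle": 4+1+2 = 7 ✓
Line 3: "four dream slides near peach": 1+1+1+1+1 = 5 ✓

Yes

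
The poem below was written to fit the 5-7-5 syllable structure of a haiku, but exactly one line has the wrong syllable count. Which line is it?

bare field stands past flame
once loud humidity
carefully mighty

Line 1: bare(1) + field(1) + stands(1) + past(1) + flame(1) = 5 ✓
Line 2: once(1) + loud(1) + humidity(4) = 6 (expected 7)
Line 3: carefully(3) + mighty(2) = 5 ✓

Line 2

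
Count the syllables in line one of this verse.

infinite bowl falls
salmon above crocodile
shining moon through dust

Line one: infinite(3) + bowl(1) + falls(1) = 5

5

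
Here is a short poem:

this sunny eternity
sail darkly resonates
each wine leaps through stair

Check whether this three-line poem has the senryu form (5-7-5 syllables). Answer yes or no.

Line 1: "this sunny eternity": 1+2+4 = 7 (expected 5)
Line 2: "sail darkly resonates": 1+2+3 = 6 (expected 7)
Line 3: "each wine leaps through stair": 1+1+1+1+1 = 5 ✓

No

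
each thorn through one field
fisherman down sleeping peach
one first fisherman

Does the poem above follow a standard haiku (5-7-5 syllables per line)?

Line 1: each(1) + thorn(1) + through(1) + one(1) + field(1) = 5 ✓
Line 2: fisherman(3) + down(1) + sleeping(2) + peach(1) = 7 ✓
Line 3: one(1) + first(1) + fisherman(3) = 5 ✓

Yes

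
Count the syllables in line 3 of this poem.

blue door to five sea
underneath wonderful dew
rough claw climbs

Line 3: rough (1), claw (1), climbs (1) → 3

3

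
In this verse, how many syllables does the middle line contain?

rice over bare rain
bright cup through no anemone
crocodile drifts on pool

8

The middle line: bright(1) + cup(1) + through(1) + no(1) + anemone(4) = 8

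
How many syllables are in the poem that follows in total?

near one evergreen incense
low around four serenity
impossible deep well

21

Line 1: "near one evergreen incense": 1+1+3+2 = 7
Line 2: "low around four serenity": 1+2+1+4 = 8
Line 3: "impossible deep well": 4+1+1 = 6
Total: 7 + 8 + 6 = 21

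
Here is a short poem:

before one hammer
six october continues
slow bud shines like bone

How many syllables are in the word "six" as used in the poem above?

"six" has 1 syllable.

1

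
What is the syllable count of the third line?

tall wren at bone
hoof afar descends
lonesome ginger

4

The third line: "lonesome ginger": 2+2 = 4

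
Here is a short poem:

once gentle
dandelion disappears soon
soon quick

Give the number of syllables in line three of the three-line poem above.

Line three: soon (1), quick (1) → 2

2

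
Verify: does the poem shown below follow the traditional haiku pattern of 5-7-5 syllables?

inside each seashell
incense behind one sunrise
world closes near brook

Line 1: "inside each seashell": 2+1+2 = 5 ✓
Line 2: "incense behind one sunrise": 2+2+1+2 = 7 ✓
Line 3: "world closes near brook": 1+2+1+1 = 5 ✓

Yes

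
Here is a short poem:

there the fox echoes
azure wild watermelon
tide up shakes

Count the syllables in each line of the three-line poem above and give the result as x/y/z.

Line 1: there (1), the (1), fox (1), echoes (2) → 5
Line 2: azure (2), wild (1), watermelon (4) → 7
Line 3: tide (1), up (1), shakes (1) → 3

5/7/3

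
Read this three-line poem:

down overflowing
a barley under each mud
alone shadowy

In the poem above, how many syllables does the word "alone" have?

2

"alone" has 2 syllables.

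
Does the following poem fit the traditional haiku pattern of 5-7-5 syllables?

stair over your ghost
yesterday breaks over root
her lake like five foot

Yes

Line 1: "stair over your ghost": 1+2+1+1 = 5 ✓
Line 2: "yesterday breaks over root": 3+1+2+1 = 7 ✓
Line 3: "her lake like five foot": 1+1+1+1+1 = 5 ✓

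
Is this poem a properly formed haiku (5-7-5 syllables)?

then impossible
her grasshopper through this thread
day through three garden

Line 1: "then impossible": 1+4 = 5 ✓
Line 2: "her grasshopper through this thread": 1+3+1+1+1 = 7 ✓
Line 3: "day through three garden": 1+1+1+2 = 5 ✓

Yes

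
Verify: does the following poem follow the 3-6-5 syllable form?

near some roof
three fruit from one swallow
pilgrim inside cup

Yes

Line 1: "near some roof": 1+1+1 = 3 ✓
Line 2: "three fruit from one swallow": 1+1+1+1+2 = 6 ✓
Line 3: "pilgrim inside cup": 2+2+1 = 5 ✓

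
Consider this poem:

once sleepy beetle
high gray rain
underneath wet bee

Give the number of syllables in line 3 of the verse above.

5

Line 3: underneath(3) + wet(1) + bee(1) = 5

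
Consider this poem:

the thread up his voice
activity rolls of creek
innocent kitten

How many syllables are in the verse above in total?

Line 1: the (1), thread (1), up (1), his (1), voice (1) → 5
Line 2: activity (4), rolls (1), of (1), creek (1) → 7
Line 3: innocent (3), kitten (2) → 5
Total: 5 + 7 + 5 = 17

17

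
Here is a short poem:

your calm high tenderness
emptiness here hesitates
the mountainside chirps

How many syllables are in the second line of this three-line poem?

7

The second line: emptiness(3) + here(1) + hesitates(3) = 7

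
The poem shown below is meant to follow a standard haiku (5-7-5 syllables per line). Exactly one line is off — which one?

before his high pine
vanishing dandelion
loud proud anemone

Line 1: before(2) + his(1) + high(1) + pine(1) = 5 ✓
Line 2: vanishing(3) + dandelion(4) = 7 ✓
Line 3: loud(1) + proud(1) + anemone(4) = 6 (expected 5)

The third line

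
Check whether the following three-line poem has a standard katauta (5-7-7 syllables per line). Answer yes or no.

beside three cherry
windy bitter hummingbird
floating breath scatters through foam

Yes

Line 1: beside(2) + three(1) + cherry(2) = 5 ✓
Line 2: windy(2) + bitter(2) + hummingbird(3) = 7 ✓
Line 3: floating(2) + breath(1) + scatters(2) + through(1) + foam(1) = 7 ✓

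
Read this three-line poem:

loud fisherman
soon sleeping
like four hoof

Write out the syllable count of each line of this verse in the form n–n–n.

4–3–3

Line 1: loud (1), fisherman (3) → 4
Line 2: soon (1), sleeping (2) → 3
Line 3: like (1), four (1), hoof (1) → 3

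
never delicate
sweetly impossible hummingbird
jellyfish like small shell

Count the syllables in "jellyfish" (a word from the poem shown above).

3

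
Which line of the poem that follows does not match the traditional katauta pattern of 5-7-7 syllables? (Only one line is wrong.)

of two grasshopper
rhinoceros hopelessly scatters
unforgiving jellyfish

Line 1: of(1) + two(1) + grasshopper(3) = 5 ✓
Line 2: rhinoceros(4) + hopelessly(3) + scatters(2) = 9 (expected 7)
Line 3: unforgiving(4) + jellyfish(3) = 7 ✓

Line 2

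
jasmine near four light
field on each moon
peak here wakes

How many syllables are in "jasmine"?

2

"jasmine" has 2 syllables.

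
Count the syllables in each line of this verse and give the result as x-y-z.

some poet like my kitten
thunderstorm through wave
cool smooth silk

Line 1: some (1), poet (2), like (1), my (1), kitten (2) → 7
Line 2: thunderstorm (3), through (1), wave (1) → 5
Line 3: cool (1), smooth (1), silk (1) → 3

7-5-3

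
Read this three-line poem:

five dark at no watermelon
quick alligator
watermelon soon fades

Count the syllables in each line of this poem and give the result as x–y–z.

8–5–6

Line 1: five (1), dark (1), at (1), no (1), watermelon (4) → 8
Line 2: quick (1), alligator (4) → 5
Line 3: watermelon (4), soon (1), fades (1) → 6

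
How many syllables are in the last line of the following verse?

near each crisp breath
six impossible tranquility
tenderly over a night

The last line: tenderly(3) + over(2) + a(1) + night(1) = 7

7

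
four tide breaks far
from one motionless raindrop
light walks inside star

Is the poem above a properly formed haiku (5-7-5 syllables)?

No

Line 1: four (1), tide (1), breaks (1), far (1) → 4 (expected 5)
Line 2: from (1), one (1), motionless (3), raindrop (2) → 7 ✓
Line 3: light (1), walks (1), inside (2), star (1) → 5 ✓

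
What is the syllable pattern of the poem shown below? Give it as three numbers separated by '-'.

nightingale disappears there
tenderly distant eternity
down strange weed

Line 1: nightingale (3), disappears (3), there (1) → 7
Line 2: tenderly (3), distant (2), eternity (4) → 9
Line 3: down (1), strange (1), weed (1) → 3

7-9-3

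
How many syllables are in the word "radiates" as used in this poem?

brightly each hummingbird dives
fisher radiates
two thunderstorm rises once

3

"radiates" has 3 syllables.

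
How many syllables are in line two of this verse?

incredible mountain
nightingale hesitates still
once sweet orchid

7

Line two: "nightingale hesitates still": 3+3+1 = 7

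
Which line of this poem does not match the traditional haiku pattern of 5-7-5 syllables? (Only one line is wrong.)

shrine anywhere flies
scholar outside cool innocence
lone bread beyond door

Line 1: "shrine anywhere flies": 1+3+1 = 5 ✓
Line 2: "scholar outside cool innocence": 2+2+1+3 = 8 (expected 7)
Line 3: "lone bread beyond door": 1+1+2+1 = 5 ✓

Line 2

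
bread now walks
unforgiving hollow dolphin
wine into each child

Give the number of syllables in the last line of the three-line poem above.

5

The last line: "wine into each child": 1+2+1+1 = 5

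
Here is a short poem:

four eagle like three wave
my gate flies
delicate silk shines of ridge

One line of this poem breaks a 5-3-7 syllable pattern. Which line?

Line 1: four (1), eagle (2), like (1), three (1), wave (1) → 6 (expected 5)
Line 2: my (1), gate (1), flies (1) → 3 ✓
Line 3: delicate (3), silk (1), shines (1), of (1), ridge (1) → 7 ✓

Line 1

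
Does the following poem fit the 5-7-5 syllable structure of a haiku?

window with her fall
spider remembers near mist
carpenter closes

Line 1: "window with her fall": 2+1+1+1 = 5 ✓
Line 2: "spider remembers near mist": 2+3+1+1 = 7 ✓
Line 3: "carpenter closes": 3+2 = 5 ✓

Yes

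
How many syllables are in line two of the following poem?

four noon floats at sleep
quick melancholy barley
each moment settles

Line two: quick(1) + melancholy(4) + barley(2) = 7

7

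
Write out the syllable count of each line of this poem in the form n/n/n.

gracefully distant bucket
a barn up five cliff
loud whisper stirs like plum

Line 1: gracefully (3), distant (2), bucket (2) → 7
Line 2: a (1), barn (1), up (1), five (1), cliff (1) → 5
Line 3: loud (1), whisper (2), stirs (1), like (1), plum (1) → 6

7/5/6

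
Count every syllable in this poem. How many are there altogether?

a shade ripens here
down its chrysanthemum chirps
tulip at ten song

17

Line 1: a(1) + shade(1) + ripens(2) + here(1) = 5
Line 2: down(1) + its(1) + chrysanthemum(4) + chirps(1) = 7
Line 3: tulip(2) + at(1) + ten(1) + song(1) = 5
Total: 5 + 7 + 5 = 17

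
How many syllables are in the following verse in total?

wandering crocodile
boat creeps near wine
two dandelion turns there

17

Line 1: wandering (3), crocodile (3) → 6
Line 2: boat (1), creeps (1), near (1), wine (1) → 4
Line 3: two (1), dandelion (4), turns (1), there (1) → 7
Total: 6 + 4 + 7 = 17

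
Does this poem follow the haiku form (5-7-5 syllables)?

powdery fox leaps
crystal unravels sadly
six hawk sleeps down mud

Line 1: powdery (3), fox (1), leaps (1) → 5 ✓
Line 2: crystal (2), unravels (3), sadly (2) → 7 ✓
Line 3: six (1), hawk (1), sleeps (1), down (1), mud (1) → 5 ✓

Yes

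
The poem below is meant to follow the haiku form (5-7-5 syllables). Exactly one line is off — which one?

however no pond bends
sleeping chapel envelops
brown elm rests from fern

The first line

Line 1: however (3), no (1), pond (1), bends (1) → 6 (expected 5)
Line 2: sleeping (2), chapel (2), envelops (3) → 7 ✓
Line 3: brown (1), elm (1), rests (1), from (1), fern (1) → 5 ✓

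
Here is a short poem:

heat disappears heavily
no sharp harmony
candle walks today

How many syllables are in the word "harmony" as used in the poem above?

3

"harmony" has 3 syllables.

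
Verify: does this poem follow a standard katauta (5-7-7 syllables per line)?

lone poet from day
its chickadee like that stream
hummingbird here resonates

Yes

Line 1: "lone poet from day": 1+2+1+1 = 5 ✓
Line 2: "its chickadee like that stream": 1+3+1+1+1 = 7 ✓
Line 3: "hummingbird here resonates": 3+1+3 = 7 ✓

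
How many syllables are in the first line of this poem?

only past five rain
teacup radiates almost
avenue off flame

5

The first line: "only past five rain": 2+1+1+1 = 5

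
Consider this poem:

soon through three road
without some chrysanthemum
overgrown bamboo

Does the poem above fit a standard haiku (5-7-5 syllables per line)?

Line 1: soon(1) + through(1) + three(1) + road(1) = 4 (expected 5)
Line 2: without(2) + some(1) + chrysanthemum(4) = 7 ✓
Line 3: overgrown(3) + bamboo(2) = 5 ✓

No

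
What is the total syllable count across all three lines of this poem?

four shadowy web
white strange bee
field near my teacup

Line 1: four (1), shadowy (3), web (1) → 5
Line 2: white (1), strange (1), bee (1) → 3
Line 3: field (1), near (1), my (1), teacup (2) → 5
Total: 5 + 3 + 5 = 13

13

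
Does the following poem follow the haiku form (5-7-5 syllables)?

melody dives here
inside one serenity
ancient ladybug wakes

Line 1: melody (3), dives (1), here (1) → 5 ✓
Line 2: inside (2), one (1), serenity (4) → 7 ✓
Line 3: ancient (2), ladybug (3), wakes (1) → 6 (expected 5)

No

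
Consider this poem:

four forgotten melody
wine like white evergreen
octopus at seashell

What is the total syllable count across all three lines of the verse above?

Line 1: four(1) + forgotten(3) + melody(3) = 7
Line 2: wine(1) + like(1) + white(1) + evergreen(3) = 6
Line 3: octopus(3) + at(1) + seashell(2) = 6
Total: 7 + 6 + 6 = 19

19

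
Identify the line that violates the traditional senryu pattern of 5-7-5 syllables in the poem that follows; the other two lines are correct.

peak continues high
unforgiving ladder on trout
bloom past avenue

Line 2

Line 1: peak (1), continues (3), high (1) → 5 ✓
Line 2: unforgiving (4), ladder (2), on (1), trout (1) → 8 (expected 7)
Line 3: bloom (1), past (1), avenue (3) → 5 ✓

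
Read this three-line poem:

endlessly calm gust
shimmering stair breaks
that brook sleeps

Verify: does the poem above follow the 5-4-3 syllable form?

No

Line 1: "endlessly calm gust": 3+1+1 = 5 ✓
Line 2: "shimmering stair breaks": 3+1+1 = 5 (expected 4)
Line 3: "that brook sleeps": 1+1+1 = 3 ✓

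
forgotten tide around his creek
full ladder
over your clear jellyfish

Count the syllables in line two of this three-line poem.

3

Line two: full(1) + ladder(2) = 3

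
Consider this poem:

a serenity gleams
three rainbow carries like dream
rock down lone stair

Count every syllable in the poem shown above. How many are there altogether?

17

Line 1: a (1), serenity (4), gleams (1) → 6
Line 2: three (1), rainbow (2), carries (2), like (1), dream (1) → 7
Line 3: rock (1), down (1), lone (1), stair (1) → 4
Total: 6 + 7 + 4 = 17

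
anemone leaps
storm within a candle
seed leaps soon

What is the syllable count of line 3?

Line 3: seed (1), leaps (1), soon (1) → 3

3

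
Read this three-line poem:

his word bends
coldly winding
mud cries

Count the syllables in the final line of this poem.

2

The final line: "mud cries": 1+1 = 2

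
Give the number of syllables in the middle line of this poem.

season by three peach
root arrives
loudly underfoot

The middle line: root(1) + arrives(2) = 3

3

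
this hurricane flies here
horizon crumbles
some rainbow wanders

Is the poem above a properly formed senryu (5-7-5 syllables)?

Line 1: this (1), hurricane (3), flies (1), here (1) → 6 (expected 5)
Line 2: horizon (3), crumbles (2) → 5 (expected 7)
Line 3: some (1), rainbow (2), wanders (2) → 5 ✓

No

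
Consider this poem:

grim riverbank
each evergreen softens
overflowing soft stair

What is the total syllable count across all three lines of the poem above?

Line 1: "grim riverbank": 1+3 = 4
Line 2: "each evergreen softens": 1+3+2 = 6
Line 3: "overflowing soft stair": 4+1+1 = 6
Total: 4 + 6 + 6 = 16

16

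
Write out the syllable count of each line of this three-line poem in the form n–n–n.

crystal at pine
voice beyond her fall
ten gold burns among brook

4–5–6

Line 1: crystal (2), at (1), pine (1) → 4
Line 2: voice (1), beyond (2), her (1), fall (1) → 5
Line 3: ten (1), gold (1), burns (1), among (2), brook (1) → 6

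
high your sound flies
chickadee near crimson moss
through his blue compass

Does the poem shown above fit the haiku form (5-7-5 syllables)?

No

Line 1: high (1), your (1), sound (1), flies (1) → 4 (expected 5)
Line 2: chickadee (3), near (1), crimson (2), moss (1) → 7 ✓
Line 3: through (1), his (1), blue (1), compass (2) → 5 ✓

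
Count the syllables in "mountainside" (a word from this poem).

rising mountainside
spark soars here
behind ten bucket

3

"mountainside" has 3 syllables.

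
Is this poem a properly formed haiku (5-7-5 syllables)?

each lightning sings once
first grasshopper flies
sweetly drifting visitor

Line 1: each(1) + lightning(2) + sings(1) + once(1) = 5 ✓
Line 2: first(1) + grasshopper(3) + flies(1) = 5 (expected 7)
Line 3: sweetly(2) + drifting(2) + visitor(3) = 7 (expected 5)

No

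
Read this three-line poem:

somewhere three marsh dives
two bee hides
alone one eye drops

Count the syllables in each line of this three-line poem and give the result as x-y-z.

Line 1: somewhere (2), three (1), marsh (1), dives (1) → 5
Line 2: two (1), bee (1), hides (1) → 3
Line 3: alone (2), one (1), eye (1), drops (1) → 5

5-3-5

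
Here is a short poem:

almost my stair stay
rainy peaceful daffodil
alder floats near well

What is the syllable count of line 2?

Line 2: rainy (2), peaceful (2), daffodil (3) → 7

7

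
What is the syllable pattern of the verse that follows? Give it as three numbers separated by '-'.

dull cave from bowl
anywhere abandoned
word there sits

4-6-3

Line 1: dull(1) + cave(1) + from(1) + bowl(1) = 4
Line 2: anywhere(3) + abandoned(3) = 6
Line 3: word(1) + there(1) + sits(1) = 3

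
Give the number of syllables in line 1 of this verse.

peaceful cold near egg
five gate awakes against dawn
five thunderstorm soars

Line 1: peaceful(2) + cold(1) + near(1) + egg(1) = 5

5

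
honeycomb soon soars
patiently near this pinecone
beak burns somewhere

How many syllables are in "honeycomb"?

3

"honeycomb" has 3 syllables.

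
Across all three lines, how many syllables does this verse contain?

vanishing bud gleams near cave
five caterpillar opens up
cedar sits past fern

Line 1: "vanishing bud gleams near cave": 3+1+1+1+1 = 7
Line 2: "five caterpillar opens up": 1+4+2+1 = 8
Line 3: "cedar sits past fern": 2+1+1+1 = 5
Total: 7 + 8 + 5 = 20

20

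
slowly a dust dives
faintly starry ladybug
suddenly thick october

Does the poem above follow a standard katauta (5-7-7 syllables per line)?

Line 1: slowly(2) + a(1) + dust(1) + dives(1) = 5 ✓
Line 2: faintly(2) + starry(2) + ladybug(3) = 7 ✓
Line 3: suddenly(3) + thick(1) + october(3) = 7 ✓

Yes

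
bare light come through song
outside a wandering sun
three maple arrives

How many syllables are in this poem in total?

Line 1: "bare light come through song": 1+1+1+1+1 = 5
Line 2: "outside a wandering sun": 2+1+3+1 = 7
Line 3: "three maple arrives": 1+2+2 = 5
Total: 5 + 7 + 5 = 17

17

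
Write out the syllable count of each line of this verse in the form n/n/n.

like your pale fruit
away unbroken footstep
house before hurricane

Line 1: like (1), your (1), pale (1), fruit (1) → 4
Line 2: away (2), unbroken (3), footstep (2) → 7
Line 3: house (1), before (2), hurricane (3) → 6

4/7/6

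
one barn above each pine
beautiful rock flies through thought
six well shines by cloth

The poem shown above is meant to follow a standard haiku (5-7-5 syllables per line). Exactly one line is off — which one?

The first line

Line 1: "one barn above each pine": 1+1+2+1+1 = 6 (expected 5)
Line 2: "beautiful rock flies through thought": 3+1+1+1+1 = 7 ✓
Line 3: "six well shines by cloth": 1+1+1+1+1 = 5 ✓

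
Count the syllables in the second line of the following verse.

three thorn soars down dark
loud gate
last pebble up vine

The second line: loud (1), gate (1) → 2

2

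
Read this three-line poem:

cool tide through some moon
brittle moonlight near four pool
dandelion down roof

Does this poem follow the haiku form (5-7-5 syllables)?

Line 1: cool(1) + tide(1) + through(1) + some(1) + moon(1) = 5 ✓
Line 2: brittle(2) + moonlight(2) + near(1) + four(1) + pool(1) = 7 ✓
Line 3: dandelion(4) + down(1) + roof(1) = 6 (expected 5)

No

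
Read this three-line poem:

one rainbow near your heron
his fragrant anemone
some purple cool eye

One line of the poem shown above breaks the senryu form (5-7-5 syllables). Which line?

Line 1: one(1) + rainbow(2) + near(1) + your(1) + heron(2) = 7 (expected 5)
Line 2: his(1) + fragrant(2) + anemone(4) = 7 ✓
Line 3: some(1) + purple(2) + cool(1) + eye(1) = 5 ✓

Line 1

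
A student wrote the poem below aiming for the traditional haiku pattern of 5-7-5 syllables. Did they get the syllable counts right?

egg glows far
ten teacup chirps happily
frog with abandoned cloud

No

Line 1: egg(1) + glows(1) + far(1) = 3 (expected 5)
Line 2: ten(1) + teacup(2) + chirps(1) + happily(3) = 7 ✓
Line 3: frog(1) + with(1) + abandoned(3) + cloud(1) = 6 (expected 5)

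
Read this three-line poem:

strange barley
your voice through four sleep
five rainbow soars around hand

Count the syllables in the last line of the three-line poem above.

7

The last line: five (1), rainbow (2), soars (1), around (2), hand (1) → 7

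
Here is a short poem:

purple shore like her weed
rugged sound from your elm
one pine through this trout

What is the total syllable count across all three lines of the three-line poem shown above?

Line 1: "purple shore like her weed": 2+1+1+1+1 = 6
Line 2: "rugged sound from your elm": 2+1+1+1+1 = 6
Line 3: "one pine through this trout": 1+1+1+1+1 = 5
Total: 6 + 6 + 5 = 17

17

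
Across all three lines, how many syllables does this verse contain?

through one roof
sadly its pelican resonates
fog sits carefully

17

Line 1: through (1), one (1), roof (1) → 3
Line 2: sadly (2), its (1), pelican (3), resonates (3) → 9
Line 3: fog (1), sits (1), carefully (3) → 5
Total: 3 + 9 + 5 = 17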